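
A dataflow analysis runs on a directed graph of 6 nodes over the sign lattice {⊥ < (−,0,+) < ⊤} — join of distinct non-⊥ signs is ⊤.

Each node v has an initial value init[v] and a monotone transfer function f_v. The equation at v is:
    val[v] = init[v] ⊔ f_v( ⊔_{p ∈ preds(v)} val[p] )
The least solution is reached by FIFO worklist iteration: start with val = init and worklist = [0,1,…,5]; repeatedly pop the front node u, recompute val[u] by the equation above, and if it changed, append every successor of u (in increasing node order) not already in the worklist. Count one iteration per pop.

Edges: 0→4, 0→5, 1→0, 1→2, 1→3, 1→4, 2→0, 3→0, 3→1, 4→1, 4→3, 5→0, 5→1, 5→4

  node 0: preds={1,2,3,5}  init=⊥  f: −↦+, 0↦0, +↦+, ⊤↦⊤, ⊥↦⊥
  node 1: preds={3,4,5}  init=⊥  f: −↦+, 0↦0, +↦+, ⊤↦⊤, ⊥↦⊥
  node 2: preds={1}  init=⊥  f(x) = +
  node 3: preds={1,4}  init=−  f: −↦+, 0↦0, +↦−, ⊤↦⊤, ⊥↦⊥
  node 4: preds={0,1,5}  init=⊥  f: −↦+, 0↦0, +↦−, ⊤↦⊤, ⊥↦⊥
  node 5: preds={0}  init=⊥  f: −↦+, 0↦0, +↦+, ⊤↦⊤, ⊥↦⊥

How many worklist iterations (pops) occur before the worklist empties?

Worklist (16 pops):
  #1 pop 0: in=− → + (was ⊥); enqueue []
  #2 pop 1: in=− → + (was ⊥); enqueue [0]
  #3 pop 2: in=+ → + (was ⊥); enqueue []
  #4 pop 3: in=+ → − (no change)
  #5 pop 4: in=+ → − (was ⊥); enqueue [1,3]
  #6 pop 5: in=+ → + (was ⊥); enqueue [4]
  #7 pop 0: in=⊤ → ⊤ (was +); enqueue [5]
  #8 pop 1: in=⊤ → ⊤ (was +); enqueue [0,2]
  #9 pop 3: in=⊤ → ⊤ (was −); enqueue [1]
  #10 pop 4: in=⊤ → ⊤ (was −); enqueue [3]
  #11 pop 5: in=⊤ → ⊤ (was +); enqueue [4]
  #12 pop 0: in=⊤ → ⊤ (no change)
  #13 pop 2: in=⊤ → + (no change)
  #14 pop 1: in=⊤ → ⊤ (no change)
  #15 pop 3: in=⊤ → ⊤ (no change)
  #16 pop 4: in=⊤ → ⊤ (no change)

Fixpoint:
  val[0] = ⊤
  val[1] = ⊤
  val[2] = +
  val[3] = ⊤
  val[4] = ⊤
  val[5] = ⊤

16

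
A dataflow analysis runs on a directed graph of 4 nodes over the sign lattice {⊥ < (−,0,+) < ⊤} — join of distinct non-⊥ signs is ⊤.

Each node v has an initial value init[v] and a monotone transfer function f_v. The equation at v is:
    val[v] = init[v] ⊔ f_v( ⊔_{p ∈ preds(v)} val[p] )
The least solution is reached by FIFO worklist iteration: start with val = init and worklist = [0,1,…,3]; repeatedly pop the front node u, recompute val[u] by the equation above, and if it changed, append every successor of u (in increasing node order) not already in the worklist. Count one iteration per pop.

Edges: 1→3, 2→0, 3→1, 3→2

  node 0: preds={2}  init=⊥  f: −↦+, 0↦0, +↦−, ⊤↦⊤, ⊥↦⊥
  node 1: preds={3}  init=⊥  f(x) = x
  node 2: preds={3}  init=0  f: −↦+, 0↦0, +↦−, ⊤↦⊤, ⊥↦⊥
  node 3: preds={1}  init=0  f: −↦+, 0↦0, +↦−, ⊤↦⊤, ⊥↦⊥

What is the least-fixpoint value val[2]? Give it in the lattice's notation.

Trace (4 dequeues):
  [1] u=0 | in 0 | out 0 | prev ⊥ | push {}
  [2] u=1 | in 0 | out 0 | prev ⊥ | push {}
  [3] u=2 | in 0 | out 0 | ==
  [4] u=3 | in 0 | out 0 | ==

Converged values:
  [0] 0
  [1] 0
  [2] 0
  [3] 0

0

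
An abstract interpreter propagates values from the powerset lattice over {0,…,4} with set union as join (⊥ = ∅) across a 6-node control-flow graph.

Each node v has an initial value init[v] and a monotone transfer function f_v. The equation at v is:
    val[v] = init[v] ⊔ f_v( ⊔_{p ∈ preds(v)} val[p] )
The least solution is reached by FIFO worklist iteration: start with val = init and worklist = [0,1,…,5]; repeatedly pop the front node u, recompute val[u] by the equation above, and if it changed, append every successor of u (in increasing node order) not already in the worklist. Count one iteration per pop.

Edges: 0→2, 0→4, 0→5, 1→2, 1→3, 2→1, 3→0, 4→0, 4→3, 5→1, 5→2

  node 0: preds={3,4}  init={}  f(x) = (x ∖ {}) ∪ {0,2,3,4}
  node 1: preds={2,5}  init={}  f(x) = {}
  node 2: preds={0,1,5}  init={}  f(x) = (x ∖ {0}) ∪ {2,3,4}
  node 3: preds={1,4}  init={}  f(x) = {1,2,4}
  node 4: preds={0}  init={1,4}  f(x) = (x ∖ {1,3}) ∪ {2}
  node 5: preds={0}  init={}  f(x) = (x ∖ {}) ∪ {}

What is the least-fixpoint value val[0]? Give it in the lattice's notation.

Iteration log — 10 steps:
  step 1. node 0  ⊔preds={1,4}  new={0,1,2,3,4}  old={}  +wl: 
  step 2. node 1  ⊔preds={}  new={}  stable
  step 3. node 2  ⊔preds={0,1,2,3,4}  new={1,2,3,4}  old={}  +wl: 1
  step 4. node 3  ⊔preds={1,4}  new={1,2,4}  old={}  +wl: 0
  step 5. node 4  ⊔preds={0,1,2,3,4}  new={0,1,2,4}  old={1,4}  +wl: 3
  step 6. node 5  ⊔preds={0,1,2,3,4}  new={0,1,2,3,4}  old={}  +wl: 2
  step 7. node 1  ⊔preds={0,1,2,3,4}  new={}  stable
  step 8. node 0  ⊔preds={0,1,2,4}  new={0,1,2,3,4}  stable
  step 9. node 3  ⊔preds={0,1,2,4}  new={1,2,4}  stable
  step 10. node 2  ⊔preds={0,1,2,3,4}  new={1,2,3,4}  stable

Least fixpoint reached:
  node 0: {0,1,2,3,4}
  node 1: {}
  node 2: {1,2,3,4}
  node 3: {1,2,4}
  node 4: {0,1,2,4}
  node 5: {0,1,2,3,4}

{0,1,2,3,4}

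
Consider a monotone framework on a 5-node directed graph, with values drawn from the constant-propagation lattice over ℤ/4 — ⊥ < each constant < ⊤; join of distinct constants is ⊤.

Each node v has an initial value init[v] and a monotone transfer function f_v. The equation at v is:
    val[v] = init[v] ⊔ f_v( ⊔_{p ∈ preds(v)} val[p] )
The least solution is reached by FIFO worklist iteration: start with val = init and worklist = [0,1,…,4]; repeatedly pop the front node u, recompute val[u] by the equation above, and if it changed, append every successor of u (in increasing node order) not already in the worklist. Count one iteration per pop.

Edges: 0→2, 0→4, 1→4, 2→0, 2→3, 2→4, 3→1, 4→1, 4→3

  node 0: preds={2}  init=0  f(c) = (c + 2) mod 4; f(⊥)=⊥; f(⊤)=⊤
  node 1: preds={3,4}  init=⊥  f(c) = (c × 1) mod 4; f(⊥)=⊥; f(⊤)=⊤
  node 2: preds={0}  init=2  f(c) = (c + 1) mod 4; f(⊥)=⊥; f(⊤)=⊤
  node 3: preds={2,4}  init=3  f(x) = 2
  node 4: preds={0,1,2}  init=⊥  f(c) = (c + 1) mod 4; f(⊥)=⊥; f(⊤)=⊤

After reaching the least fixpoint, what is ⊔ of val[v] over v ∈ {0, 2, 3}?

⊤

Iteration log — 10 steps:
  step 1. node 0  ⊔preds=2  new=0  stable
  step 2. node 1  ⊔preds=3  new=3  old=⊥  +wl: 
  step 3. node 2  ⊔preds=0  new=⊤  old=2  +wl: 0
  step 4. node 3  ⊔preds=⊤  new=⊤  old=3  +wl: 1
  step 5. node 4  ⊔preds=⊤  new=⊤  old=⊥  +wl: 3
  step 6. node 0  ⊔preds=⊤  new=⊤  old=0  +wl: 2,4
  step 7. node 1  ⊔preds=⊤  new=⊤  old=3  +wl: 
  step 8. node 3  ⊔preds=⊤  new=⊤  stable
  step 9. node 2  ⊔preds=⊤  new=⊤  stable
  step 10. node 4  ⊔preds=⊤  new=⊤  stable

Least fixpoint reached:
  node 0: ⊤
  node 1: ⊤
  node 2: ⊤
  node 3: ⊤
  node 4: ⊤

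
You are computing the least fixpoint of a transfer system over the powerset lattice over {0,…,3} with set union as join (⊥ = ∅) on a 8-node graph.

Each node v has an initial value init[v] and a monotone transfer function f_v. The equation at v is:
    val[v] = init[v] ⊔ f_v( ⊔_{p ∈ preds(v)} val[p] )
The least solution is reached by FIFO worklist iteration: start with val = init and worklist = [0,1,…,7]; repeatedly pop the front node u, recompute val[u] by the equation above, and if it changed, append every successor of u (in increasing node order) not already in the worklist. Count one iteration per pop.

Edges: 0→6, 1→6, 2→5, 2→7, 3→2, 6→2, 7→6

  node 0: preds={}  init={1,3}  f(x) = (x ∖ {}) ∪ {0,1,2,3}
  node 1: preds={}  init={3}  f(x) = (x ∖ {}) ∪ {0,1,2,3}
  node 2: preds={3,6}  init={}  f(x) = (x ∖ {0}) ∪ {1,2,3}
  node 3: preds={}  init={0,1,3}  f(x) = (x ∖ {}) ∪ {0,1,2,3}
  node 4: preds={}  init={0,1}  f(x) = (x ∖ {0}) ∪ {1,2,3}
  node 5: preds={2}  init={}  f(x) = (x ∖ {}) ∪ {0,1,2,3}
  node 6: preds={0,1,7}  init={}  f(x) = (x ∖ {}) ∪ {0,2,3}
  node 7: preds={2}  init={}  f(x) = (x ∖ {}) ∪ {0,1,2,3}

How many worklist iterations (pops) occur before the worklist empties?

10

Trace (10 dequeues):
  [1] u=0 | in {} | out {0,1,2,3} | prev {1,3} | push {}
  [2] u=1 | in {} | out {0,1,2,3} | prev {3} | push {}
  [3] u=2 | in {0,1,3} | out {1,2,3} | prev {} | push {}
  [4] u=3 | in {} | out {0,1,2,3} | prev {0,1,3} | push {2}
  [5] u=4 | in {} | out {0,1,2,3} | prev {0,1} | push {}
  [6] u=5 | in {1,2,3} | out {0,1,2,3} | prev {} | push {}
  [7] u=6 | in {0,1,2,3} | out {0,1,2,3} | prev {} | push {}
  [8] u=7 | in {1,2,3} | out {0,1,2,3} | prev {} | push {6}
  [9] u=2 | in {0,1,2,3} | out {1,2,3} | ==
  [10] u=6 | in {0,1,2,3} | out {0,1,2,3} | ==

Converged values:
  [0] {0,1,2,3}
  [1] {0,1,2,3}
  [2] {1,2,3}
  [3] {0,1,2,3}
  [4] {0,1,2,3}
  [5] {0,1,2,3}
  [6] {0,1,2,3}
  [7] {0,1,2,3}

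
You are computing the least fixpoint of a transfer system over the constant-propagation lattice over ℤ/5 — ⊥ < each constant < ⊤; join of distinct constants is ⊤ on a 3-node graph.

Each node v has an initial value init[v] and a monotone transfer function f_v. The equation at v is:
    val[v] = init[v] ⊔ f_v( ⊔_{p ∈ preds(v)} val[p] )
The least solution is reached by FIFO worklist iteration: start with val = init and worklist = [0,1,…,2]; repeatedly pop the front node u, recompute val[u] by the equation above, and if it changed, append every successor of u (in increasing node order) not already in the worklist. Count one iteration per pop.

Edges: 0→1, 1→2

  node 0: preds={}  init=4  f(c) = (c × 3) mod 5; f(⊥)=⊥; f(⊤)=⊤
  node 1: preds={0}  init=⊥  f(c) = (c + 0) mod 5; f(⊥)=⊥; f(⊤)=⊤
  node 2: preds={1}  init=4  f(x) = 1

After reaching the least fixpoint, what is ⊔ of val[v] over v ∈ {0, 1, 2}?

⊤

Trace (3 dequeues):
  [1] u=0 | in ⊥ | out 4 | ==
  [2] u=1 | in 4 | out 4 | prev ⊥ | push {}
  [3] u=2 | in 4 | out ⊤ | prev 4 | push {}

Converged values:
  [0] 4
  [1] 4
  [2] ⊤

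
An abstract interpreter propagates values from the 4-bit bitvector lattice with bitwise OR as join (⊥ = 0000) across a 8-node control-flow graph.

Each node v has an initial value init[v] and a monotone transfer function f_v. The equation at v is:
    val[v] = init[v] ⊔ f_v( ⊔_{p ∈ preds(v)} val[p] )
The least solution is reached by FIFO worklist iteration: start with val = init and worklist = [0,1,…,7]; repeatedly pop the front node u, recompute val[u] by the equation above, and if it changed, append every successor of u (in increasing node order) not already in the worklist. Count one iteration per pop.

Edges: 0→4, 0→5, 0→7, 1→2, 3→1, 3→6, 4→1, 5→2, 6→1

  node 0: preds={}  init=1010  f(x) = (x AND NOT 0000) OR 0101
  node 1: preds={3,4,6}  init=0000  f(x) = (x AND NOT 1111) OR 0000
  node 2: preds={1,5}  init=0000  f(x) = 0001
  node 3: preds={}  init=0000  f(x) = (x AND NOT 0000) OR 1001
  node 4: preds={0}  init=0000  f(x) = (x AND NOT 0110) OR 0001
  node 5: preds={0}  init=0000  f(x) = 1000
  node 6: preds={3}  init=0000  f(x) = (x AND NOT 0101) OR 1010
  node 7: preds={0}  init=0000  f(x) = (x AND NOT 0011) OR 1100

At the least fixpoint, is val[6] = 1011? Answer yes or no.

Worklist (10 pops):
  #1 pop 0: in=0000 → 1111 (was 1010); enqueue []
  #2 pop 1: in=0000 → 0000 (no change)
  #3 pop 2: in=0000 → 0001 (was 0000); enqueue []
  #4 pop 3: in=0000 → 1001 (was 0000); enqueue [1]
  #5 pop 4: in=1111 → 1001 (was 0000); enqueue []
  #6 pop 5: in=1111 → 1000 (was 0000); enqueue [2]
  #7 pop 6: in=1001 → 1010 (was 0000); enqueue []
  #8 pop 7: in=1111 → 1100 (was 0000); enqueue []
  #9 pop 1: in=1011 → 0000 (no change)
  #10 pop 2: in=1000 → 0001 (no change)

Fixpoint:
  val[0] = 1111
  val[1] = 0000
  val[2] = 0001
  val[3] = 1001
  val[4] = 1001
  val[5] = 1000
  val[6] = 1010
  val[7] = 1100

no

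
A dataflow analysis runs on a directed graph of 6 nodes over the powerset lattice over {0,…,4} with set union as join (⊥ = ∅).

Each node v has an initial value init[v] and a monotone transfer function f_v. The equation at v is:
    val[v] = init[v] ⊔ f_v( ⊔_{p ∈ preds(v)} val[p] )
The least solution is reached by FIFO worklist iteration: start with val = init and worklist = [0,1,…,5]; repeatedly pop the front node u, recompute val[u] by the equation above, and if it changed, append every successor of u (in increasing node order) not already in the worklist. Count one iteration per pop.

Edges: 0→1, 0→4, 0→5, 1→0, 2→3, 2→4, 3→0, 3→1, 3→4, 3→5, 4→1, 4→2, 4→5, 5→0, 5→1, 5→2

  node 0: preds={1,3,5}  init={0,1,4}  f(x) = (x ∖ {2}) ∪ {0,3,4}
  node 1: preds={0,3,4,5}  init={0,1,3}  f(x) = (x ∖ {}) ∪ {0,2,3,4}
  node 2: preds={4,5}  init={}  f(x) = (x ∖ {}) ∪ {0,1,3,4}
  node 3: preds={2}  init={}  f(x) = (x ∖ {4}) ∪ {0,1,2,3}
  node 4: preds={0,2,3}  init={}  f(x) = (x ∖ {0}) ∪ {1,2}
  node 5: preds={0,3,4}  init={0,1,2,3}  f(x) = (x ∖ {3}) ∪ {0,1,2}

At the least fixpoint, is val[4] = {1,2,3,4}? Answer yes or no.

Worklist (9 pops):
  #1 pop 0: in={0,1,2,3} → {0,1,3,4} (was {0,1,4}); enqueue []
  #2 pop 1: in={0,1,2,3,4} → {0,1,2,3,4} (was {0,1,3}); enqueue [0]
  #3 pop 2: in={0,1,2,3} → {0,1,2,3,4} (was {}); enqueue []
  #4 pop 3: in={0,1,2,3,4} → {0,1,2,3} (was {}); enqueue [1]
  #5 pop 4: in={0,1,2,3,4} → {1,2,3,4} (was {}); enqueue [2]
  #6 pop 5: in={0,1,2,3,4} → {0,1,2,3,4} (was {0,1,2,3}); enqueue []
  #7 pop 0: in={0,1,2,3,4} → {0,1,3,4} (no change)
  #8 pop 1: in={0,1,2,3,4} → {0,1,2,3,4} (no change)
  #9 pop 2: in={0,1,2,3,4} → {0,1,2,3,4} (no change)

Fixpoint:
  val[0] = {0,1,3,4}
  val[1] = {0,1,2,3,4}
  val[2] = {0,1,2,3,4}
  val[3] = {0,1,2,3}
  val[4] = {1,2,3,4}
  val[5] = {0,1,2,3,4}

yes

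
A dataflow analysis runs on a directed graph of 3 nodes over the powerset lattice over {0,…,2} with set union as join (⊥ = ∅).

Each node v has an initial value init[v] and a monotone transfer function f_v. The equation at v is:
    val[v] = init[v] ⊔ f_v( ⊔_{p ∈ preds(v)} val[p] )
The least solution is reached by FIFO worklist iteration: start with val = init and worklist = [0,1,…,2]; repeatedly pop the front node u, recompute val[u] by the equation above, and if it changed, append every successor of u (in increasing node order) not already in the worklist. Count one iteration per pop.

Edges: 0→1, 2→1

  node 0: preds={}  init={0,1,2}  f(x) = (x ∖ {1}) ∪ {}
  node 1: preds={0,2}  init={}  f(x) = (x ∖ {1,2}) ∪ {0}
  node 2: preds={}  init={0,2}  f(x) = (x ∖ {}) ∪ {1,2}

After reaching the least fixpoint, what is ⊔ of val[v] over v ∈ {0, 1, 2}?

Iteration log — 4 steps:
  step 1. node 0  ⊔preds={}  new={0,1,2}  stable
  step 2. node 1  ⊔preds={0,1,2}  new={0}  old={}  +wl: 
  step 3. node 2  ⊔preds={}  new={0,1,2}  old={0,2}  +wl: 1
  step 4. node 1  ⊔preds={0,1,2}  new={0}  stable

Least fixpoint reached:
  node 0: {0,1,2}
  node 1: {0}
  node 2: {0,1,2}

{0,1,2}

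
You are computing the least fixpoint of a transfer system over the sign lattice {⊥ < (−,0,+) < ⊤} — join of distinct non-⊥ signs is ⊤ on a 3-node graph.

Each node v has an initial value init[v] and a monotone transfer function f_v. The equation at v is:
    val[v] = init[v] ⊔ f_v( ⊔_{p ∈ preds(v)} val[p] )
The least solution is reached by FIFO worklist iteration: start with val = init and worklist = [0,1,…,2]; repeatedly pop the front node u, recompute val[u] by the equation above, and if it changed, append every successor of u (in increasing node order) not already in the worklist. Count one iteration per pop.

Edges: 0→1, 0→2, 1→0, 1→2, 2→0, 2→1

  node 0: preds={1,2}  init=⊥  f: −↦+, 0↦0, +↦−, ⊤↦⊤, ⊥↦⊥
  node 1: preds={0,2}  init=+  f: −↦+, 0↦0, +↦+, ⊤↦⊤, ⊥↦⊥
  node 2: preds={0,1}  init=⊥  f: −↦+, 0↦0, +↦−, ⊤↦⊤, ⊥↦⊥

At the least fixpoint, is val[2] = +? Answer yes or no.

Worklist (7 pops):
  #1 pop 0: in=+ → − (was ⊥); enqueue []
  #2 pop 1: in=− → + (no change)
  #3 pop 2: in=⊤ → ⊤ (was ⊥); enqueue [0,1]
  #4 pop 0: in=⊤ → ⊤ (was −); enqueue [2]
  #5 pop 1: in=⊤ → ⊤ (was +); enqueue [0]
  #6 pop 2: in=⊤ → ⊤ (no change)
  #7 pop 0: in=⊤ → ⊤ (no change)

Fixpoint:
  val[0] = ⊤
  val[1] = ⊤
  val[2] = ⊤

no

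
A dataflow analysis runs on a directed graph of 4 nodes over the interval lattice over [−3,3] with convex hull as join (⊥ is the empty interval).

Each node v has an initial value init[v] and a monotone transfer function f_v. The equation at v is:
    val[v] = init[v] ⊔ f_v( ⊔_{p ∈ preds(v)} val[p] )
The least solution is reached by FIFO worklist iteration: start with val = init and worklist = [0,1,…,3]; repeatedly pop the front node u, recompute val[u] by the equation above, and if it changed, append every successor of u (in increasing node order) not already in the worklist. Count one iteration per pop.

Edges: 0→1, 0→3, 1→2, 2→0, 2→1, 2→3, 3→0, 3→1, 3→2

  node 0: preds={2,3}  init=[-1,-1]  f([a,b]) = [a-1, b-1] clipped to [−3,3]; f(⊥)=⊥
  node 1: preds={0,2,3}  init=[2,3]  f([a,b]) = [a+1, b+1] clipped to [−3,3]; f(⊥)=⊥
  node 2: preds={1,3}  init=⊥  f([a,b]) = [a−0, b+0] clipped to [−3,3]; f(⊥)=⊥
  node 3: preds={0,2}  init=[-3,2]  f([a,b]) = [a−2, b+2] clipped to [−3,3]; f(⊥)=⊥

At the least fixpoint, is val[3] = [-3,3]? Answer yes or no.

Trace (8 dequeues):
  [1] u=0 | in [-3,2] | out [-3,1] | prev [-1,-1] | push {}
  [2] u=1 | in [-3,2] | out [-2,3] | prev [2,3] | push {}
  [3] u=2 | in [-3,3] | out [-3,3] | prev ⊥ | push {0,1}
  [4] u=3 | in [-3,3] | out [-3,3] | prev [-3,2] | push {2}
  [5] u=0 | in [-3,3] | out [-3,2] | prev [-3,1] | push {3}
  [6] u=1 | in [-3,3] | out [-2,3] | ==
  [7] u=2 | in [-3,3] | out [-3,3] | ==
  [8] u=3 | in [-3,3] | out [-3,3] | ==

Converged values:
  [0] [-3,2]
  [1] [-2,3]
  [2] [-3,3]
  [3] [-3,3]

yes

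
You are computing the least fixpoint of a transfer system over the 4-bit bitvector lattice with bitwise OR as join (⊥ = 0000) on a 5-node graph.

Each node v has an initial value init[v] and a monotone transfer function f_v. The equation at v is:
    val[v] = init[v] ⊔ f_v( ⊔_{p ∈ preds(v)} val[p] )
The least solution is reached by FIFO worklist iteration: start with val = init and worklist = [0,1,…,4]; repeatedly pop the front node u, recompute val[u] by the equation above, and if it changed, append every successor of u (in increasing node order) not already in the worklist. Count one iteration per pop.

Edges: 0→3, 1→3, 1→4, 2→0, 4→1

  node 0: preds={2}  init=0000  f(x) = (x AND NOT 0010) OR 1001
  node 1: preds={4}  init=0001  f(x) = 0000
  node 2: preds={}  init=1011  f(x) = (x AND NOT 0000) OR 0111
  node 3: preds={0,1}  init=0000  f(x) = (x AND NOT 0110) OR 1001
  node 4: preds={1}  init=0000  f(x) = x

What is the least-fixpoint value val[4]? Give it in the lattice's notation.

Trace (8 dequeues):
  [1] u=0 | in 1011 | out 1001 | prev 0000 | push {}
  [2] u=1 | in 0000 | out 0001 | ==
  [3] u=2 | in 0000 | out 1111 | prev 1011 | push {0}
  [4] u=3 | in 1001 | out 1001 | prev 0000 | push {}
  [5] u=4 | in 0001 | out 0001 | prev 0000 | push {1}
  [6] u=0 | in 1111 | out 1101 | prev 1001 | push {3}
  [7] u=1 | in 0001 | out 0001 | ==
  [8] u=3 | in 1101 | out 1001 | ==

Converged values:
  [0] 1101
  [1] 0001
  [2] 1111
  [3] 1001
  [4] 0001

0001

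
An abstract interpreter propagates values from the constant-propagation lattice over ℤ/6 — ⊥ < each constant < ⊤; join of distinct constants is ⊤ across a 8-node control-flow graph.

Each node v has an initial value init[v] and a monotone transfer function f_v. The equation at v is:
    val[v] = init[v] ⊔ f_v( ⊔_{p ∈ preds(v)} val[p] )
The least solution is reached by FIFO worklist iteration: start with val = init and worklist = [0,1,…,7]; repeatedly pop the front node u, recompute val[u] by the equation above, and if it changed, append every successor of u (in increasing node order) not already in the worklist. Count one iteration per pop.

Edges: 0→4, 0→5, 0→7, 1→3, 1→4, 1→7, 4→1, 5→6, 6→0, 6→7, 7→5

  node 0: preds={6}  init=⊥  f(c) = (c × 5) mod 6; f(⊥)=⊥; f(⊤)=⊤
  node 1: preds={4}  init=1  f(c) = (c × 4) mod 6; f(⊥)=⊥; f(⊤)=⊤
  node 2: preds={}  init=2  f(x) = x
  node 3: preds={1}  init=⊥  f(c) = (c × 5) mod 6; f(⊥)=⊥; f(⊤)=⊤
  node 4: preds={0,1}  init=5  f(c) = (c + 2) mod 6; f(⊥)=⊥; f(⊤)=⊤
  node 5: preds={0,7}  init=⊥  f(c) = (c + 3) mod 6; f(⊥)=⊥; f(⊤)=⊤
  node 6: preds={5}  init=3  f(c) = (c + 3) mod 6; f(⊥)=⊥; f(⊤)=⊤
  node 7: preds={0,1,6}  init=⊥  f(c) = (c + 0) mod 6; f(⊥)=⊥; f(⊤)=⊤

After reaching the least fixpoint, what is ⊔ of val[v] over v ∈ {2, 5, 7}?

⊤

Iteration log — 15 steps:
  step 1. node 0  ⊔preds=3  new=3  old=⊥  +wl: 
  step 2. node 1  ⊔preds=5  new=⊤  old=1  +wl: 
  step 3. node 2  ⊔preds=⊥  new=2  stable
  step 4. node 3  ⊔preds=⊤  new=⊤  old=⊥  +wl: 
  step 5. node 4  ⊔preds=⊤  new=⊤  old=5  +wl: 1
  step 6. node 5  ⊔preds=3  new=0  old=⊥  +wl: 
  step 7. node 6  ⊔preds=0  new=3  stable
  step 8. node 7  ⊔preds=⊤  new=⊤  old=⊥  +wl: 5
  step 9. node 1  ⊔preds=⊤  new=⊤  stable
  step 10. node 5  ⊔preds=⊤  new=⊤  old=0  +wl: 6
  step 11. node 6  ⊔preds=⊤  new=⊤  old=3  +wl: 0,7
  step 12. node 0  ⊔preds=⊤  new=⊤  old=3  +wl: 4,5
  step 13. node 7  ⊔preds=⊤  new=⊤  stable
  step 14. node 4  ⊔preds=⊤  new=⊤  stable
  step 15. node 5  ⊔preds=⊤  new=⊤  stable

Least fixpoint reached:
  node 0: ⊤
  node 1: ⊤
  node 2: 2
  node 3: ⊤
  node 4: ⊤
  node 5: ⊤
  node 6: ⊤
  node 7: ⊤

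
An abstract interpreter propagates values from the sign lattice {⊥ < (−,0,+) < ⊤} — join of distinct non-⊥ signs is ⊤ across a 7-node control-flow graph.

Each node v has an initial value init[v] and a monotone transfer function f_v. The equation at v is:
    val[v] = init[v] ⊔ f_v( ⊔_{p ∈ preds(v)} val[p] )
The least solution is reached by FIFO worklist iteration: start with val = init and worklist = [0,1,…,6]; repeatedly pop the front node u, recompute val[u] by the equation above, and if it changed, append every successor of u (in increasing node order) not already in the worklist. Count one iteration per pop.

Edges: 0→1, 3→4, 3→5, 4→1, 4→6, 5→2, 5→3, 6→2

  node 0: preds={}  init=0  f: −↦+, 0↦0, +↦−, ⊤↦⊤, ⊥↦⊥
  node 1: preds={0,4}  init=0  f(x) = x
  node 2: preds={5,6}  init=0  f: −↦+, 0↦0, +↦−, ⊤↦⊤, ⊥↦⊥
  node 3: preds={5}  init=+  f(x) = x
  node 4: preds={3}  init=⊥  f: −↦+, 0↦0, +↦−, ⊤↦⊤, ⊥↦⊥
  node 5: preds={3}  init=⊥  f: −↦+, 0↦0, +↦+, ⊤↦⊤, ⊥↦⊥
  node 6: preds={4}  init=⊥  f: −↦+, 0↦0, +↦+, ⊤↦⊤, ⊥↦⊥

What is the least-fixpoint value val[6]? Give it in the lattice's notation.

+

Worklist (10 pops):
  #1 pop 0: in=⊥ → 0 (no change)
  #2 pop 1: in=0 → 0 (no change)
  #3 pop 2: in=⊥ → 0 (no change)
  #4 pop 3: in=⊥ → + (no change)
  #5 pop 4: in=+ → − (was ⊥); enqueue [1]
  #6 pop 5: in=+ → + (was ⊥); enqueue [2,3]
  #7 pop 6: in=− → + (was ⊥); enqueue []
  #8 pop 1: in=⊤ → ⊤ (was 0); enqueue []
  #9 pop 2: in=+ → ⊤ (was 0); enqueue []
  #10 pop 3: in=+ → + (no change)

Fixpoint:
  val[0] = 0
  val[1] = ⊤
  val[2] = ⊤
  val[3] = +
  val[4] = −
  val[5] = +
  val[6] = +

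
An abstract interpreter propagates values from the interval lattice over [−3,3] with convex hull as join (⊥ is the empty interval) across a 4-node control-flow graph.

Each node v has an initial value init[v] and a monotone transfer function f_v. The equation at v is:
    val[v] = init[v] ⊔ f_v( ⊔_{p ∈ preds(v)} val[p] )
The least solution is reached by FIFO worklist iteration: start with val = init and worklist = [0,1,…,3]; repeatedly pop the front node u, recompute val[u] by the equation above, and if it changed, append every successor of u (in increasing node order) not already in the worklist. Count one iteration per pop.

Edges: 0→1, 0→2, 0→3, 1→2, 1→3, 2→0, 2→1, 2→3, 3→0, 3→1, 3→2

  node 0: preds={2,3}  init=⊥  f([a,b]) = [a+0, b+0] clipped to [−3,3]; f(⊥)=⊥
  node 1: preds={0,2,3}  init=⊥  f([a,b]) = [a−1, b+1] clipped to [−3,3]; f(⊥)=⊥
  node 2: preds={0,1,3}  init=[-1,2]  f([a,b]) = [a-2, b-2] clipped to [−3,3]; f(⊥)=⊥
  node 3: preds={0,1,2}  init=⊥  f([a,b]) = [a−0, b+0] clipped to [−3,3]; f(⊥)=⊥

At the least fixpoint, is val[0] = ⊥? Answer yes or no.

Iteration log — 8 steps:
  step 1. node 0  ⊔preds=[-1,2]  new=[-1,2]  old=⊥  +wl: 
  step 2. node 1  ⊔preds=[-1,2]  new=[-2,3]  old=⊥  +wl: 
  step 3. node 2  ⊔preds=[-2,3]  new=[-3,2]  old=[-1,2]  +wl: 0,1
  step 4. node 3  ⊔preds=[-3,3]  new=[-3,3]  old=⊥  +wl: 2
  step 5. node 0  ⊔preds=[-3,3]  new=[-3,3]  old=[-1,2]  +wl: 3
  step 6. node 1  ⊔preds=[-3,3]  new=[-3,3]  old=[-2,3]  +wl: 
  step 7. node 2  ⊔preds=[-3,3]  new=[-3,2]  stable
  step 8. node 3  ⊔preds=[-3,3]  new=[-3,3]  stable

Least fixpoint reached:
  node 0: [-3,3]
  node 1: [-3,3]
  node 2: [-3,2]
  node 3: [-3,3]

no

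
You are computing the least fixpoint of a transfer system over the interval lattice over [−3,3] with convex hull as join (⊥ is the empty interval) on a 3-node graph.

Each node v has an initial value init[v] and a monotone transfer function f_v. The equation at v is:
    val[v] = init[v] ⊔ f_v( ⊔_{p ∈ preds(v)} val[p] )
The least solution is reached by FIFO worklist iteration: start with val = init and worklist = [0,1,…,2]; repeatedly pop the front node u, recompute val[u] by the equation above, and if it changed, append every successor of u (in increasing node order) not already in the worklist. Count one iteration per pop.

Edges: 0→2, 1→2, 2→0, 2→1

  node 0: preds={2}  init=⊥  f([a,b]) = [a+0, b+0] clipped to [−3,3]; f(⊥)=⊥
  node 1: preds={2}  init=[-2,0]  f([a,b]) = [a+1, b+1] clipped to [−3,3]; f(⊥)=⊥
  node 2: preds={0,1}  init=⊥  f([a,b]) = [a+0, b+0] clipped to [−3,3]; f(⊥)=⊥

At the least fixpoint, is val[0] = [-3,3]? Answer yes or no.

Trace (15 dequeues):
  [1] u=0 | in ⊥ | out ⊥ | ==
  [2] u=1 | in ⊥ | out [-2,0] | ==
  [3] u=2 | in [-2,0] | out [-2,0] | prev ⊥ | push {0,1}
  [4] u=0 | in [-2,0] | out [-2,0] | prev ⊥ | push {2}
  [5] u=1 | in [-2,0] | out [-2,1] | prev [-2,0] | push {}
  [6] u=2 | in [-2,1] | out [-2,1] | prev [-2,0] | push {0,1}
  [7] u=0 | in [-2,1] | out [-2,1] | prev [-2,0] | push {2}
  [8] u=1 | in [-2,1] | out [-2,2] | prev [-2,1] | push {}
  [9] u=2 | in [-2,2] | out [-2,2] | prev [-2,1] | push {0,1}
  [10] u=0 | in [-2,2] | out [-2,2] | prev [-2,1] | push {2}
  [11] u=1 | in [-2,2] | out [-2,3] | prev [-2,2] | push {}
  [12] u=2 | in [-2,3] | out [-2,3] | prev [-2,2] | push {0,1}
  [13] u=0 | in [-2,3] | out [-2,3] | prev [-2,2] | push {2}
  [14] u=1 | in [-2,3] | out [-2,3] | ==
  [15] u=2 | in [-2,3] | out [-2,3] | ==

Converged values:
  [0] [-2,3]
  [1] [-2,3]
  [2] [-2,3]

no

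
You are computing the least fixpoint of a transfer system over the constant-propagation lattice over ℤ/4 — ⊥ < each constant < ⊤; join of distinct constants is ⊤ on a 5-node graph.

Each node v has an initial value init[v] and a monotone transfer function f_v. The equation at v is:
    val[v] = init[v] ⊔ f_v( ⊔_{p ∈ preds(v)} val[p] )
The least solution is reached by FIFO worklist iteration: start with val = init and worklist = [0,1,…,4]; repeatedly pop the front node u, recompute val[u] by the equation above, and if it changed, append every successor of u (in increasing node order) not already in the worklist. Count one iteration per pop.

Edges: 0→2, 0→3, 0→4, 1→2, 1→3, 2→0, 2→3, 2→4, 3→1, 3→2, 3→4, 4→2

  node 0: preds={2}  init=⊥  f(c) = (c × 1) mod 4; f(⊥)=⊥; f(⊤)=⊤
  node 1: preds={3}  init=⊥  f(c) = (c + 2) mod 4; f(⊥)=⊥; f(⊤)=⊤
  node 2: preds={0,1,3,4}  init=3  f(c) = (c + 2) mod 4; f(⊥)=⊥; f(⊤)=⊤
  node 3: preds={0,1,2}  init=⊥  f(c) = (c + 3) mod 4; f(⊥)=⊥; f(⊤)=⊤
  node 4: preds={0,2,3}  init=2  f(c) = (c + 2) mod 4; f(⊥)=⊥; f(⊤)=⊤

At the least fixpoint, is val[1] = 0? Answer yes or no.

Trace (10 dequeues):
  [1] u=0 | in 3 | out 3 | prev ⊥ | push {}
  [2] u=1 | in ⊥ | out ⊥ | ==
  [3] u=2 | in ⊤ | out ⊤ | prev 3 | push {0}
  [4] u=3 | in ⊤ | out ⊤ | prev ⊥ | push {1,2}
  [5] u=4 | in ⊤ | out ⊤ | prev 2 | push {}
  [6] u=0 | in ⊤ | out ⊤ | prev 3 | push {3,4}
  [7] u=1 | in ⊤ | out ⊤ | prev ⊥ | push {}
  [8] u=2 | in ⊤ | out ⊤ | ==
  [9] u=3 | in ⊤ | out ⊤ | ==
  [10] u=4 | in ⊤ | out ⊤ | ==

Converged values:
  [0] ⊤
  [1] ⊤
  [2] ⊤
  [3] ⊤
  [4] ⊤

no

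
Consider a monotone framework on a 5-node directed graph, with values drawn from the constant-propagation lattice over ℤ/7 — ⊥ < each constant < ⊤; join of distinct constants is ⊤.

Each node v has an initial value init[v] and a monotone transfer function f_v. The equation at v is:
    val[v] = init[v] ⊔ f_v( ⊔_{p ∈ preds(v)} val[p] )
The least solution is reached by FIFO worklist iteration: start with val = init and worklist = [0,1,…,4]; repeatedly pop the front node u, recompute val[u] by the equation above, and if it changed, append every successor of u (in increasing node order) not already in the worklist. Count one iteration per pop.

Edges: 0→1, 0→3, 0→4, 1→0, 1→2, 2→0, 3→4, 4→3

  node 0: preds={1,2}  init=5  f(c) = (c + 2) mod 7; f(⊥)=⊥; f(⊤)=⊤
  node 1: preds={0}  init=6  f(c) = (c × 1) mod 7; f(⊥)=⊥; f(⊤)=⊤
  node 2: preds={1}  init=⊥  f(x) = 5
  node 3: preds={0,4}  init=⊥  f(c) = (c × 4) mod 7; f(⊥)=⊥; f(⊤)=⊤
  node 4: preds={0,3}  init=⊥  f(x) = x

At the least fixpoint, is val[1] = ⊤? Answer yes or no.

yes

Iteration log — 7 steps:
  step 1. node 0  ⊔preds=6  new=⊤  old=5  +wl: 
  step 2. node 1  ⊔preds=⊤  new=⊤  old=6  +wl: 0
  step 3. node 2  ⊔preds=⊤  new=5  old=⊥  +wl: 
  step 4. node 3  ⊔preds=⊤  new=⊤  old=⊥  +wl: 
  step 5. node 4  ⊔preds=⊤  new=⊤  old=⊥  +wl: 3
  step 6. node 0  ⊔preds=⊤  new=⊤  stable
  step 7. node 3  ⊔preds=⊤  new=⊤  stable

Least fixpoint reached:
  node 0: ⊤
  node 1: ⊤
  node 2: 5
  node 3: ⊤
  node 4: ⊤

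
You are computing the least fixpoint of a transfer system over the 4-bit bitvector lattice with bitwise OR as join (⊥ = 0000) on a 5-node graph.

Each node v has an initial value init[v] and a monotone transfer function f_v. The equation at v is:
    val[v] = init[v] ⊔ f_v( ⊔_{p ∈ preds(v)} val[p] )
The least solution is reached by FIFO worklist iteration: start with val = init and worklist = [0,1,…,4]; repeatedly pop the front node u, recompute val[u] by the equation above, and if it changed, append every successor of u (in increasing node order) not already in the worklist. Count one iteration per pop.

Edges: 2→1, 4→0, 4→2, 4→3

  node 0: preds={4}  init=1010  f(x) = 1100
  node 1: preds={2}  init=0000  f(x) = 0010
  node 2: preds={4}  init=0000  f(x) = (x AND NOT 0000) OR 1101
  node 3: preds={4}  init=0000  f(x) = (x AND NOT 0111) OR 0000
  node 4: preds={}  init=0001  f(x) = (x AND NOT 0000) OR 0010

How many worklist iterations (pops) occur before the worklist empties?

Trace (10 dequeues):
  [1] u=0 | in 0001 | out 1110 | prev 1010 | push {}
  [2] u=1 | in 0000 | out 0010 | prev 0000 | push {}
  [3] u=2 | in 0001 | out 1101 | prev 0000 | push {1}
  [4] u=3 | in 0001 | out 0000 | ==
  [5] u=4 | in 0000 | out 0011 | prev 0001 | push {0,2,3}
  [6] u=1 | in 1101 | out 0010 | ==
  [7] u=0 | in 0011 | out 1110 | ==
  [8] u=2 | in 0011 | out 1111 | prev 1101 | push {1}
  [9] u=3 | in 0011 | out 0000 | ==
  [10] u=1 | in 1111 | out 0010 | ==

Converged values:
  [0] 1110
  [1] 0010
  [2] 1111
  [3] 0000
  [4] 0011

10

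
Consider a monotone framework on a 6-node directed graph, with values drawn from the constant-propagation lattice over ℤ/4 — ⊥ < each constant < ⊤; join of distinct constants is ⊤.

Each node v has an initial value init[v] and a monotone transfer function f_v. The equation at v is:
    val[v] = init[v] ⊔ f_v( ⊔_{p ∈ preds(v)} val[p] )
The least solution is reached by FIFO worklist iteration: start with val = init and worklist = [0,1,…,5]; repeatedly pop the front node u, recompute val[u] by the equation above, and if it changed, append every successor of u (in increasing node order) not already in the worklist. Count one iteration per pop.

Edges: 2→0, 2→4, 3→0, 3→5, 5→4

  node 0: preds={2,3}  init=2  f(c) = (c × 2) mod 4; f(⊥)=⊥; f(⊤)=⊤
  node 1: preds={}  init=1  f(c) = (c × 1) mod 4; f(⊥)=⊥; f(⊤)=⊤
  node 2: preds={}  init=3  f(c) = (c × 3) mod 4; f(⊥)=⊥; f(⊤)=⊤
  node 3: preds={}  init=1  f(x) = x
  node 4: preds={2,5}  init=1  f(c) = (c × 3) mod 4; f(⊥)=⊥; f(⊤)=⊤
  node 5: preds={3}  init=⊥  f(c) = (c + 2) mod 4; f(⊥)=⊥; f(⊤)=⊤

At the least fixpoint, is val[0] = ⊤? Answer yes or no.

Worklist (7 pops):
  #1 pop 0: in=⊤ → ⊤ (was 2); enqueue []
  #2 pop 1: in=⊥ → 1 (no change)
  #3 pop 2: in=⊥ → 3 (no change)
  #4 pop 3: in=⊥ → 1 (no change)
  #5 pop 4: in=3 → 1 (no change)
  #6 pop 5: in=1 → 3 (was ⊥); enqueue [4]
  #7 pop 4: in=3 → 1 (no change)

Fixpoint:
  val[0] = ⊤
  val[1] = 1
  val[2] = 3
  val[3] = 1
  val[4] = 1
  val[5] = 3

yes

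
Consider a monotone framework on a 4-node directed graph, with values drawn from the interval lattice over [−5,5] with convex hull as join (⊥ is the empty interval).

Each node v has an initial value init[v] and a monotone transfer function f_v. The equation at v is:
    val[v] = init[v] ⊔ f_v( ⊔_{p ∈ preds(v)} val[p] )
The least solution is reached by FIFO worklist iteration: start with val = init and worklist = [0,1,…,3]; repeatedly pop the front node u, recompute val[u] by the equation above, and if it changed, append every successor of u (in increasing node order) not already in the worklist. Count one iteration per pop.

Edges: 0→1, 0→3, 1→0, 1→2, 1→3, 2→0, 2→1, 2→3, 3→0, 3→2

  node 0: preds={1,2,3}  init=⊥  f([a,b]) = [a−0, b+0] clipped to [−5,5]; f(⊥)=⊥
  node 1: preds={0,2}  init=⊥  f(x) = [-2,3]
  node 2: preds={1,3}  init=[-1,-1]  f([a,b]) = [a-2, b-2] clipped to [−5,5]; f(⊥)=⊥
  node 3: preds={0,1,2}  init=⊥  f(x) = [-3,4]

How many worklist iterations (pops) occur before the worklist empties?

Worklist (11 pops):
  #1 pop 0: in=[-1,-1] → [-1,-1] (was ⊥); enqueue []
  #2 pop 1: in=[-1,-1] → [-2,3] (was ⊥); enqueue [0]
  #3 pop 2: in=[-2,3] → [-4,1] (was [-1,-1]); enqueue [1]
  #4 pop 3: in=[-4,3] → [-3,4] (was ⊥); enqueue [2]
  #5 pop 0: in=[-4,4] → [-4,4] (was [-1,-1]); enqueue [3]
  #6 pop 1: in=[-4,4] → [-2,3] (no change)
  #7 pop 2: in=[-3,4] → [-5,2] (was [-4,1]); enqueue [0,1]
  #8 pop 3: in=[-5,4] → [-3,4] (no change)
  #9 pop 0: in=[-5,4] → [-5,4] (was [-4,4]); enqueue [3]
  #10 pop 1: in=[-5,4] → [-2,3] (no change)
  #11 pop 3: in=[-5,4] → [-3,4] (no change)

Fixpoint:
  val[0] = [-5,4]
  val[1] = [-2,3]
  val[2] = [-5,2]
  val[3] = [-3,4]

11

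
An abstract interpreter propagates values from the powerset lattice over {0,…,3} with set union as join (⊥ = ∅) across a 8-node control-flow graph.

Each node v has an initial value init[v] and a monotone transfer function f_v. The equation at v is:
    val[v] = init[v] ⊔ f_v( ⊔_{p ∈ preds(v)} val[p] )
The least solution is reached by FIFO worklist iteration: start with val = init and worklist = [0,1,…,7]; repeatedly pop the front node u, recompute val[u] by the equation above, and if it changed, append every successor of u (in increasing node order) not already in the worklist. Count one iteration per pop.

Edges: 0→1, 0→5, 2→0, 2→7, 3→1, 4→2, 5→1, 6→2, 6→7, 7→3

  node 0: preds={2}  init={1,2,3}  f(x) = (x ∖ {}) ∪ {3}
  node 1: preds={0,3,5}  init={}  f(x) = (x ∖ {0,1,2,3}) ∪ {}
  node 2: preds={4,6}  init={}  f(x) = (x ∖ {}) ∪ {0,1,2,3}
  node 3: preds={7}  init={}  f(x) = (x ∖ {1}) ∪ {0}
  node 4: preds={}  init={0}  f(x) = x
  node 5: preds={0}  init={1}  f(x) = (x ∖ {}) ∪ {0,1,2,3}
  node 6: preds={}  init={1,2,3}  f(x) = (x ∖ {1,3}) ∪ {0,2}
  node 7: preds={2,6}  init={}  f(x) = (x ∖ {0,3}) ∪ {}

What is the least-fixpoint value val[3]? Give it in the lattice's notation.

Iteration log — 14 steps:
  step 1. node 0  ⊔preds={}  new={1,2,3}  stable
  step 2. node 1  ⊔preds={1,2,3}  new={}  stable
  step 3. node 2  ⊔preds={0,1,2,3}  new={0,1,2,3}  old={}  +wl: 0
  step 4. node 3  ⊔preds={}  new={0}  old={}  +wl: 1
  step 5. node 4  ⊔preds={}  new={0}  stable
  step 6. node 5  ⊔preds={1,2,3}  new={0,1,2,3}  old={1}  +wl: 
  step 7. node 6  ⊔preds={}  new={0,1,2,3}  old={1,2,3}  +wl: 2
  step 8. node 7  ⊔preds={0,1,2,3}  new={1,2}  old={}  +wl: 3
  step 9. node 0  ⊔preds={0,1,2,3}  new={0,1,2,3}  old={1,2,3}  +wl: 5
  step 10. node 1  ⊔preds={0,1,2,3}  new={}  stable
  step 11. node 2  ⊔preds={0,1,2,3}  new={0,1,2,3}  stable
  step 12. node 3  ⊔preds={1,2}  new={0,2}  old={0}  +wl: 1
  step 13. node 5  ⊔preds={0,1,2,3}  new={0,1,2,3}  stable
  step 14. node 1  ⊔preds={0,1,2,3}  new={}  stable

Least fixpoint reached:
  node 0: {0,1,2,3}
  node 1: {}
  node 2: {0,1,2,3}
  node 3: {0,2}
  node 4: {0}
  node 5: {0,1,2,3}
  node 6: {0,1,2,3}
  node 7: {1,2}

{0,2}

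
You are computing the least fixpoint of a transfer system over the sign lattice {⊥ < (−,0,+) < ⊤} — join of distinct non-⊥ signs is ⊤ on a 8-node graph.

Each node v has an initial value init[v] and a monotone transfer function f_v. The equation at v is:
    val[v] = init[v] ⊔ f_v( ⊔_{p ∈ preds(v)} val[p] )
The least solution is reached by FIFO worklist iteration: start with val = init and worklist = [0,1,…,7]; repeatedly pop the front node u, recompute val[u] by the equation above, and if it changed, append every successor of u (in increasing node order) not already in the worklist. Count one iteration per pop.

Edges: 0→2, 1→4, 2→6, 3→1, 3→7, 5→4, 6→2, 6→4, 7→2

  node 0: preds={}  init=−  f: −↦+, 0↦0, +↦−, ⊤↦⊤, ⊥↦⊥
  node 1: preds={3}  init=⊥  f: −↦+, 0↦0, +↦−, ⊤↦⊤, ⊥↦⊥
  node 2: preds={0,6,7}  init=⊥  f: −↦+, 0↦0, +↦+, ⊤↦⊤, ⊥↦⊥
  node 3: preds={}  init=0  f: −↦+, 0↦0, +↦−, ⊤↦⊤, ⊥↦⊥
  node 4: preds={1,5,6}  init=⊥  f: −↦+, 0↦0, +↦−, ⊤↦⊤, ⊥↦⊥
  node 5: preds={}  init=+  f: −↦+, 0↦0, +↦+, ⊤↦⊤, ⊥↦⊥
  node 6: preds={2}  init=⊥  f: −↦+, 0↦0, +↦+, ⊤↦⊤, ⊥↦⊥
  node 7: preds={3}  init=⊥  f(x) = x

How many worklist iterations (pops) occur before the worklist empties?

Worklist (13 pops):
  #1 pop 0: in=⊥ → − (no change)
  #2 pop 1: in=0 → 0 (was ⊥); enqueue []
  #3 pop 2: in=− → + (was ⊥); enqueue []
  #4 pop 3: in=⊥ → 0 (no change)
  #5 pop 4: in=⊤ → ⊤ (was ⊥); enqueue []
  #6 pop 5: in=⊥ → + (no change)
  #7 pop 6: in=+ → + (was ⊥); enqueue [2,4]
  #8 pop 7: in=0 → 0 (was ⊥); enqueue []
  #9 pop 2: in=⊤ → ⊤ (was +); enqueue [6]
  #10 pop 4: in=⊤ → ⊤ (no change)
  #11 pop 6: in=⊤ → ⊤ (was +); enqueue [2,4]
  #12 pop 2: in=⊤ → ⊤ (no change)
  #13 pop 4: in=⊤ → ⊤ (no change)

Fixpoint:
  val[0] = −
  val[1] = 0
  val[2] = ⊤
  val[3] = 0
  val[4] = ⊤
  val[5] = +
  val[6] = ⊤
  val[7] = 0

13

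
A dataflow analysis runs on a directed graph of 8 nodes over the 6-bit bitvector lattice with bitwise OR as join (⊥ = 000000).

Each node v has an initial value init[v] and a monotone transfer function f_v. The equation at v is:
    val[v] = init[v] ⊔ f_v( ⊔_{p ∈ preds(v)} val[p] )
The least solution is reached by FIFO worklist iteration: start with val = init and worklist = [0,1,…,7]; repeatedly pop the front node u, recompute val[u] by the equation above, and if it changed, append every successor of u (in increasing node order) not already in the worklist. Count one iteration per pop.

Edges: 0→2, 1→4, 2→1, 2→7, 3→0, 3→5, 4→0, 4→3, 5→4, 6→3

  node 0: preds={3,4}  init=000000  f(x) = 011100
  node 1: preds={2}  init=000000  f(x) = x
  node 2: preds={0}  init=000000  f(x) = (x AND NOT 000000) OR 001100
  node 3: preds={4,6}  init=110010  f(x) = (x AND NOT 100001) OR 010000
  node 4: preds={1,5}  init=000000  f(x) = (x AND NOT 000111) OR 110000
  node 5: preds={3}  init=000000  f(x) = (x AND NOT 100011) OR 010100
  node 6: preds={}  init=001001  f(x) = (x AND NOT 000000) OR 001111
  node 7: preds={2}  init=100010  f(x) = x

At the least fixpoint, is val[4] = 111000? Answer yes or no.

yes

Trace (15 dequeues):
  [1] u=0 | in 110010 | out 011100 | prev 000000 | push {}
  [2] u=1 | in 000000 | out 000000 | ==
  [3] u=2 | in 011100 | out 011100 | prev 000000 | push {1}
  [4] u=3 | in 001001 | out 111010 | prev 110010 | push {0}
  [5] u=4 | in 000000 | out 110000 | prev 000000 | push {3}
  [6] u=5 | in 111010 | out 011100 | prev 000000 | push {4}
  [7] u=6 | in 000000 | out 001111 | prev 001001 | push {}
  [8] u=7 | in 011100 | out 111110 | prev 100010 | push {}
  [9] u=1 | in 011100 | out 011100 | prev 000000 | push {}
  [10] u=0 | in 111010 | out 011100 | ==
  [11] u=3 | in 111111 | out 111110 | prev 111010 | push {0,5}
  [12] u=4 | in 011100 | out 111000 | prev 110000 | push {3}
  [13] u=0 | in 111110 | out 011100 | ==
  [14] u=5 | in 111110 | out 011100 | ==
  [15] u=3 | in 111111 | out 111110 | ==

Converged values:
  [0] 011100
  [1] 011100
  [2] 011100
  [3] 111110
  [4] 111000
  [5] 011100
  [6] 001111
  [7] 111110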